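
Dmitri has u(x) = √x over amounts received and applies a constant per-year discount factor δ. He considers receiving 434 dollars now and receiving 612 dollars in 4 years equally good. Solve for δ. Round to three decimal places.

Equating discounted utilities: u(434) = δ^4·u(612) ⇒ δ^4 = u(434)/u(612).
With u(x) = √x: δ^4 = √434/√612 = √(434/612) = 0.84211.
Hence δ = (0.84211)^(1/4) = 0.95795.

δ ≈ 0.958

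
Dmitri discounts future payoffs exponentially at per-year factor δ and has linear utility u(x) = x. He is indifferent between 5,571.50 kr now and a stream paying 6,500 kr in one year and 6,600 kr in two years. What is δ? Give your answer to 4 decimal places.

δ ≈ 0.5500

Equating present values: 5571.50 = 6500δ + 6600δ².
Rearranged: 6600δ² + 6500δ − 5571.50 = 0.
By the quadratic formula (taking the positive root), δ = (−6500 + √189337600.00) / 13200 ≈ 0.5500.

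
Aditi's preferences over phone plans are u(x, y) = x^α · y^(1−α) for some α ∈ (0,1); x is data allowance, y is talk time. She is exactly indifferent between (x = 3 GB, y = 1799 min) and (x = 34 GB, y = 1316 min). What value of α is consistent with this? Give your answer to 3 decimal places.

The Cobb–Douglas utilities coincide, so 3^α·1799^(1−α) = 34^α·1316^(1−α).
(3/34)^α = (1316/1799)^(1−α); take logs: α·ln(3/34) = (1−α)·ln(1316/1799), i.e. α·-2.427748 = (1−α)·-0.312634.
Thus α·(-2.740382) = -0.312634, so α = -0.312634/-2.740382 ≈ 0.114.

α ≈ 0.114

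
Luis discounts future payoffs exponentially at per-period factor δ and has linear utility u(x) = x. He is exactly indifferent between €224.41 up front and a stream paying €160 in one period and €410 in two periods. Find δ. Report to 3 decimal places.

δ ≈ 0.570

Present value of the stream is 160·δ + 410·δ². Indifference gives 160δ + 410δ² = 224.41.
Rearranged: 410δ² + 160δ − 224.41 = 0.
The positive root is δ = [−160 + √(160² + 4·410·224.41)] / (2·410) = (−160 + 627.401)/820 ≈ 0.570.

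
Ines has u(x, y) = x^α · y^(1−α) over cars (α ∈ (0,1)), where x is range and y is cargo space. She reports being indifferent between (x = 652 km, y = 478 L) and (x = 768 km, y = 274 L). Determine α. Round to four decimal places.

α ≈ 0.7726

Set the two utilities equal: 652^α·478^(1−α) = 768^α·274^(1−α).
(652/768)^α = (274/478)^(1−α); take logs: α·ln(652/768) = (1−α)·ln(274/478), i.e. α·-0.1637452 = (1−α)·-0.5564826.
Thus α·(-0.7202278) = -0.5564826, so α = -0.5564826/-0.7202278 ≈ 0.7726.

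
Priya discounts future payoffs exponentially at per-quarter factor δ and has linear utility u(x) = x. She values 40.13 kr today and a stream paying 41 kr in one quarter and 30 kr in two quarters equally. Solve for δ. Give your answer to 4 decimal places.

δ ≈ 0.6600

Equating present values: 40.13 = 41δ + 30δ².
So 30δ² + 41δ − 40.13 = 0.
The positive root is δ = [−41 + √(41² + 4·30·40.13)] / (2·30) = (−41 + 80.601)/60 ≈ 0.6600.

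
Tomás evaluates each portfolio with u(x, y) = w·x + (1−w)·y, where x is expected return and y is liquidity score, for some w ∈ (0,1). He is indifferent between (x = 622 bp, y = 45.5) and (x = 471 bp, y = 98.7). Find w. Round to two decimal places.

w = 0.26

u(622,45.5) = u(471,98.7) means w·622 + (1−w)·45.5 = w·471 + (1−w)·98.7.
Rearranging, 151·w − 53.2·(1−w) = 0.
The marginal rate of substitution is 53.2/151, so w = 53.2/(151+53.2) = 0.26.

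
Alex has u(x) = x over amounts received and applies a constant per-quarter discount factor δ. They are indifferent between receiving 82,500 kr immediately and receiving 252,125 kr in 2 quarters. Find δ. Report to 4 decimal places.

δ ≈ 0.5720

Equating discounted utilities: u(82500) = δ^2·u(252125) ⇒ δ^2 = u(82500)/u(252125).
With u(x) = x: δ^2 = 82500/252125 = 0.32722.
So δ = 0.32722^(1/2) ≈ 0.5720.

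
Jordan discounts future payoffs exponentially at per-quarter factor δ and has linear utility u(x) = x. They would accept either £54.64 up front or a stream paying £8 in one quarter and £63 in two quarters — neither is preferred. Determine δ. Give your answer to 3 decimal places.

δ ≈ 0.870

Equating present values: 54.64 = 8δ + 63δ².
Rearranged: 63δ² + 8δ − 54.64 = 0.
δ = (−8 + √(8² + 4·63·54.64)) / (2·63) = (−8 + √13833.28) / 126 ≈ 0.870.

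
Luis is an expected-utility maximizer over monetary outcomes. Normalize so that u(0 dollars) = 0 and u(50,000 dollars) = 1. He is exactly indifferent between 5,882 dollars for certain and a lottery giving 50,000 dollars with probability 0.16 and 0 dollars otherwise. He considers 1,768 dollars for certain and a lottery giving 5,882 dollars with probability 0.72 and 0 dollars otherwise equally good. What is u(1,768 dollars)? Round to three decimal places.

0.115

The first gamble pins u(5,882 dollars): it must equal 0.16·1 + 0.84·0 = 0.16.
Chaining: u(1,768 dollars) = 0.72·0.16 + 0.28·0.00 = 0.1152.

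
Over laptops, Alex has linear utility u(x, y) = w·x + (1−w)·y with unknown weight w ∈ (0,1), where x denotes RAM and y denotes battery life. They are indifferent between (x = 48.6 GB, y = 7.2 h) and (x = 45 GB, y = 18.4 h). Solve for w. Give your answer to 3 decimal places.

w = 0.757

u(48.6,7.2) = u(45,18.4) means w·48.6 + (1−w)·7.2 = w·45 + (1−w)·18.4.
Rearranging, 3.6·w − 11.2·(1−w) = 0.
Hence w = 11.2/(3.6+11.2) = 11.2/14.8 = 0.757.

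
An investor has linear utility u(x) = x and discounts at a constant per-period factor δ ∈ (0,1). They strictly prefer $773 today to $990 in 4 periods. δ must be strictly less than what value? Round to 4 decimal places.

δ < 0.9400

Comparing present values: 773 > δ^4·990.
So δ^4 < 773/990 = 0.78081; taking the 4th root of both positive sides preserves the inequality.
δ < (773/990)^(1/4) ≈ 0.9400.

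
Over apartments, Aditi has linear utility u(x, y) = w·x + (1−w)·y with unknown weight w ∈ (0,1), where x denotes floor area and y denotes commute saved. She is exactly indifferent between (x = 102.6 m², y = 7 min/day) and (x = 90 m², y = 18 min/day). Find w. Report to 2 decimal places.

w = 0.47

Equating utilities: w·102.6 + (1−w)·7 = w·90 + (1−w)·18.
Rearranging, 12.6·w − 11·(1−w) = 0.
So w/(1−w) = 11/12.6 = 0.8730, giving w = 11/(12.6+11) = 0.47.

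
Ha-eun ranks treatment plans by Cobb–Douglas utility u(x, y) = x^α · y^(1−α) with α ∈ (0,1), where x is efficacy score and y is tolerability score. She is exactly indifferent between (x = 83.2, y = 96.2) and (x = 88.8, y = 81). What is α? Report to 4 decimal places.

α ≈ 0.7253

Indifference: 83.2^α · 96.2^(1−α) = 88.8^α · 81^(1−α).
Rearrange to (83.2/88.8)^α = (81/96.2)^(1−α) and take logs: α·-0.0651393 = (1−α)·-0.1719802.
So α/(1−α) = (-0.1719802)/(-0.0651393) = 2.6401911, and α = 2.6401911/3.6401911 ≈ 0.7253.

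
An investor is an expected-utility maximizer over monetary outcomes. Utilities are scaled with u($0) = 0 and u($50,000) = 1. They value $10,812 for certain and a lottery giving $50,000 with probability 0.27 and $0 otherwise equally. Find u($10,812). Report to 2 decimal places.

The indifference gives u($10,812) = 0.27·u($50,000) + 0.73·u($0) = 0.27·1 + 0.73·0 = 0.27.

0.27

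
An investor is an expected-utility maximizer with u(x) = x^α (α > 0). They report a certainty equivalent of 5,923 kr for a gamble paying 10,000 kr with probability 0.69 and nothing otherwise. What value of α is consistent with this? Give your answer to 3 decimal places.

Since u(0) = 0, the lottery's EU is 0.69·10000^α.
Equating: 5923^α = 0.69·10000^α, i.e. 0.5923^α = 0.69.
α = ln(0.69) / ln(5923/10000) = -0.371064/-0.523742 ≈ 0.708.

α ≈ 0.708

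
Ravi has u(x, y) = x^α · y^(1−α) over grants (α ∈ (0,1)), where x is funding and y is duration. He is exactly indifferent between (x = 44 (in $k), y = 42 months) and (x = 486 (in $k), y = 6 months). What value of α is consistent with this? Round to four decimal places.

α ≈ 0.4475

The Cobb–Douglas utilities coincide, so 44^α·42^(1−α) = 486^α·6^(1−α).
(44/486)^α = (6/42)^(1−α); take logs: α·ln(44/486) = (1−α)·ln(6/42), i.e. α·-2.4020190 = (1−α)·-1.9459101.
So α/(1−α) = (-1.9459101)/(-2.4020190) = 0.8101144, and α = 0.8101144/1.8101144 ≈ 0.4475.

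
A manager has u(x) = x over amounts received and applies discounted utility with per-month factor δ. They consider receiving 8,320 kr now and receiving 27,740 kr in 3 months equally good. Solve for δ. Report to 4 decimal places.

δ ≈ 0.6694

Equating discounted utilities: u(8320) = δ^3·u(27740) ⇒ δ^3 = u(8320)/u(27740).
With u(x) = x: δ^3 = 8320/27740 = 0.29993.
Taking the cube root: δ = 0.29993^(1/3) ≈ 0.6694.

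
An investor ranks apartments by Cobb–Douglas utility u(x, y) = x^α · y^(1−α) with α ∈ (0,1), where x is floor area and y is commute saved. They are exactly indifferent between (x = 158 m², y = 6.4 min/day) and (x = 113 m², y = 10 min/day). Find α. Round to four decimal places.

Set the two utilities equal: 158^α·6.4^(1−α) = 113^α·10^(1−α).
Taking logs: α·ln 158 + (1−α)·ln 6.4 = α·ln 113 + (1−α)·ln 10, i.e. α·0.3352072 = (1−α)·0.4462871.
Thus α·(0.7814943) = 0.4462871, so α = 0.4462871/0.7814943 ≈ 0.5711.

α ≈ 0.5711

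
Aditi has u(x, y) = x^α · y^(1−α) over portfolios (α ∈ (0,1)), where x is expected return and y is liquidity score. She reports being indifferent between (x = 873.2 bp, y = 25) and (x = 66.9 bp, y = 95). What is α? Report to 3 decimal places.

α ≈ 0.342

Set the two utilities equal: 873.2^α·25^(1−α) = 66.9^α·95^(1−α).
Rearrange to (873.2/66.9)^α = (95/25)^(1−α) and take logs: α·2.568966 = (1−α)·1.335001.
Thus α·(3.903967) = 1.335001, so α = 1.335001/3.903967 ≈ 0.342.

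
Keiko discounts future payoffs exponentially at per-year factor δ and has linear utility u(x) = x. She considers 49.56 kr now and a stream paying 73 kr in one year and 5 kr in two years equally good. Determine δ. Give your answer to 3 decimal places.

δ ≈ 0.650

Equating present values: 49.56 = 73δ + 5δ².
That is, 5δ² + 73δ − 49.56 = 0, a quadratic in δ.
By the quadratic formula (taking the positive root), δ = (−73 + √6320.20) / 10 ≈ 0.650.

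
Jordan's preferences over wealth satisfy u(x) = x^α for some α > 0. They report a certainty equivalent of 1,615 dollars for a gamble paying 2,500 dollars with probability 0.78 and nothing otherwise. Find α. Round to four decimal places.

α ≈ 0.5686

The lottery's expected utility is 0.78·u(2500) + 0.22·u(0) = 0.78·2500^α (since u(0) = 0 for α > 0).
Setting u(1615) equal to that: 1615^α = 0.78·2500^α ⇒ (1615/2500)^α = 0.78.
Taking logs: α·ln(1615/2500) = ln(0.78), so α = -0.2484614 / -0.4369558 ≈ 0.5686.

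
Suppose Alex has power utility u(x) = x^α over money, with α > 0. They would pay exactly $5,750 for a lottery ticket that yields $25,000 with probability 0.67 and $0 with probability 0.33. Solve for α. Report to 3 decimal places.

Since u(0) = 0, the lottery's EU is 0.67·25000^α.
Equating: 5750^α = 0.67·25000^α, i.e. 0.2300^α = 0.67.
Take logs: α = ln 0.67 / ln(5750/25000) ≈ 0.27249.

α ≈ 0.272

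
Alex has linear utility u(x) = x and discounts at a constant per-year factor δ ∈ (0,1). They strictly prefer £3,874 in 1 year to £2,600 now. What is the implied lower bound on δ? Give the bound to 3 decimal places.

Under u(x) = x this choice says 2600 < δ·3874.
So δ > 2600/3874 = 0.67114.

δ > 0.671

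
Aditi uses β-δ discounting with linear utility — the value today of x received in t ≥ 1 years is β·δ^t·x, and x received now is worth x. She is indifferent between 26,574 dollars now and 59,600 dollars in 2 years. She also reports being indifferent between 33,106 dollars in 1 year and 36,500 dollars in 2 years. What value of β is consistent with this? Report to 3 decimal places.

β ≈ 0.542

Both payoffs in the second observation are in the future, so β drops out: δ^1·33106 = δ^2·36500 ⇒ δ = 33106/36500 = 0.90701.
Now use the now-vs-future pair: 26574 = β·δ^2·59600 gives β = 26574/(0.82267·59600) ≈ 0.542.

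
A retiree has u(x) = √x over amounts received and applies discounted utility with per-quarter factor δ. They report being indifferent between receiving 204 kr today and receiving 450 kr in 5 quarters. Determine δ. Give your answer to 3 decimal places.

The payoff in 5 quarters is discounted by δ^5, so u(204) = δ^5·u(450) and δ^5 = u(204)/u(450).
With u(x) = √x: δ^5 = √204/√450 = √(204/450) = 0.67330.
Hence δ = (0.67330)^(1/5) = 0.92394.

δ ≈ 0.924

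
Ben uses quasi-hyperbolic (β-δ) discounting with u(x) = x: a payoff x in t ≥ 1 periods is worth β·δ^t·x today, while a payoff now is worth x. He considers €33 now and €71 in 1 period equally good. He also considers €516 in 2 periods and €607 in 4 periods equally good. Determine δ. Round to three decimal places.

δ ≈ 0.922

From the later pair, β·δ^2·516 = β·δ^4·607; dividing through, δ^2 = 516/607 = 0.85008, so δ = 0.92200.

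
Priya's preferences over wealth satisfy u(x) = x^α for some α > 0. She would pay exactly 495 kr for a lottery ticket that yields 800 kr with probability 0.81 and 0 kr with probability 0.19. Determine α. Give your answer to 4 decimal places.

Since u(0) = 0, the lottery's EU is 0.81·800^α.
Indifference: 495^α = 0.81·800^α, so (495/800)^α = 0.81.
Taking logs: α·ln(495/800) = ln(0.81), so α = -0.2107210 / -0.4800540 ≈ 0.4390.

α ≈ 0.4390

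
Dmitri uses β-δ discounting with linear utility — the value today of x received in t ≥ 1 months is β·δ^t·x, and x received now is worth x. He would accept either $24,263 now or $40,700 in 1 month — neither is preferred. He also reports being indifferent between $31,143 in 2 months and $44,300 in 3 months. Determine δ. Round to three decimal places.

δ ≈ 0.703

The second indifference involves only future payoffs, so β cancels: β·δ^2·31143 = β·δ^3·44300, giving δ = 31143/44300 = 0.70300.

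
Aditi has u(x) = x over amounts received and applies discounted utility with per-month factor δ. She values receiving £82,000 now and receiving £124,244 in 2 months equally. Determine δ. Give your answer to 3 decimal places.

δ ≈ 0.812

Equating discounted utilities: u(82000) = δ^2·u(124244) ⇒ δ^2 = u(82000)/u(124244).
With u(x) = x: δ^2 = 82000/124244 = 0.65999.
Hence δ = (0.65999)^(1/2) = 0.81240.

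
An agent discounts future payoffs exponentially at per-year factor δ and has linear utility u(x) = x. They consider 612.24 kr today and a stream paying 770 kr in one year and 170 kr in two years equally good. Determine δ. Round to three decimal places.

δ ≈ 0.690

Equating present values: 612.24 = 770δ + 170δ².
That is, 170δ² + 770δ − 612.24 = 0, a quadratic in δ.
By the quadratic formula (taking the positive root), δ = (−770 + √1009223.20) / 340 ≈ 0.690.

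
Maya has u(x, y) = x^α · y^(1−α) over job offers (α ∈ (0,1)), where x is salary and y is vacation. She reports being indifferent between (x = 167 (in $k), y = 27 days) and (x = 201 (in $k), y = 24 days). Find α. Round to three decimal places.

α ≈ 0.389

Set the two utilities equal: 167^α·27^(1−α) = 201^α·24^(1−α).
Taking logs: α·ln 167 + (1−α)·ln 27 = α·ln 201 + (1−α)·ln 24, i.e. α·-0.185311 = (1−α)·-0.117783.
With A = -0.185311 and B = -0.117783: α·A = (1−α)·B, so α = B/(A+B) = -0.117783/-0.303094 ≈ 0.389.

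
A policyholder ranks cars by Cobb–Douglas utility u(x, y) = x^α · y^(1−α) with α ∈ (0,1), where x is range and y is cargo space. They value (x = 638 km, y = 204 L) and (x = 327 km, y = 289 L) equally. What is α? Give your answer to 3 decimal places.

Indifference: 638^α · 204^(1−α) = 327^α · 289^(1−α).
(638/327)^α = (289/204)^(1−α); take logs: α·ln(638/327) = (1−α)·ln(289/204), i.e. α·0.668378 = (1−α)·0.348307.
Thus α·(1.016685) = 0.348307, so α = 0.348307/1.016685 ≈ 0.343.

α ≈ 0.343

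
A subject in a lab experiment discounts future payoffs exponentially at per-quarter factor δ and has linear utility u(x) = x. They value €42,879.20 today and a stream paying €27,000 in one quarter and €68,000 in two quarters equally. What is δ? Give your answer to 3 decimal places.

δ ≈ 0.620

Equating present values: 42879.20 = 27000δ + 68000δ².
So 68000δ² + 27000δ − 42879.20 = 0.
By the quadratic formula (taking the positive root), δ = (−27000 + √12392142400.00) / 136000 ≈ 0.620.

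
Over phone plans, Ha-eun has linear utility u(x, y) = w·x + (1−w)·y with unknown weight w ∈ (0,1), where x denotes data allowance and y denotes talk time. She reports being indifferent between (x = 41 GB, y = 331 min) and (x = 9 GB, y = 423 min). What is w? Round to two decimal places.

w = 0.74

Indifference: w·41 + (1−w)·331 = w·9 + (1−w)·423.
w·(41−9) = (1−w)·(423−331), i.e. w·32 = (1−w)·92.
The marginal rate of substitution is 92/32, so w = 92/(32+92) = 0.74.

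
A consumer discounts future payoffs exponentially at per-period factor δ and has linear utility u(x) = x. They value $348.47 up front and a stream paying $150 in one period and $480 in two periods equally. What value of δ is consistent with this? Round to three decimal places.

Equating present values: 348.47 = 150δ + 480δ².
So 480δ² + 150δ − 348.47 = 0.
δ = (−150 + √(150² + 4·480·348.47)) / (2·480) = (−150 + √691562.40) / 960 ≈ 0.710.

δ ≈ 0.710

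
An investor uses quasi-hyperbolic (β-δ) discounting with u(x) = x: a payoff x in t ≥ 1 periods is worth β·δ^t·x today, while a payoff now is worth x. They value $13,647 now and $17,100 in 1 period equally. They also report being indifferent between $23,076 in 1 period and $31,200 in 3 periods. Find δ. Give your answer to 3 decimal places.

δ ≈ 0.860

Both payoffs in the second observation are in the future, so β drops out: δ^1·23076 = δ^3·31200 ⇒ δ^2 = 23076/31200 = 0.73962, so δ = 0.86001.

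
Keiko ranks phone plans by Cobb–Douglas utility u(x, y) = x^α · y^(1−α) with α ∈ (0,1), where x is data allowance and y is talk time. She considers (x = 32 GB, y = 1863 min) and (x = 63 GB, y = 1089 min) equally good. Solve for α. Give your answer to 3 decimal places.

α ≈ 0.442

Set the two utilities equal: 32^α·1863^(1−α) = 63^α·1089^(1−α).
Rearrange to (32/63)^α = (1089/1863)^(1−α) and take logs: α·-0.677399 = (1−α)·-0.536928.
So α/(1−α) = (-0.536928)/(-0.677399) = 0.792632, and α = 0.792632/1.792632 ≈ 0.442.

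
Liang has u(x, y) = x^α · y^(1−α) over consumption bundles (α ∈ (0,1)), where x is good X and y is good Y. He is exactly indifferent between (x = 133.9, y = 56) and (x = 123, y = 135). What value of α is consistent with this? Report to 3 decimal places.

α ≈ 0.912

Indifference: 133.9^α · 56^(1−α) = 123^α · 135^(1−α).
Rearrange to (133.9/123)^α = (135/56)^(1−α) and take logs: α·0.084909 = (1−α)·0.879923.
Thus α·(0.964832) = 0.879923, so α = 0.879923/0.964832 ≈ 0.912.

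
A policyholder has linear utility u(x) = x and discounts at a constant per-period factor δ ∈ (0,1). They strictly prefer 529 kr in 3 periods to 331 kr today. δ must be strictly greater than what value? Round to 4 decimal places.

δ > 0.8553

Under u(x) = x this choice says 331 < δ^3·529.
Hence δ^3 > 331/529 = 0.62571, and x ↦ x^(1/3) is increasing on (0,∞).
δ > 0.62571^(1/3) = 0.8553.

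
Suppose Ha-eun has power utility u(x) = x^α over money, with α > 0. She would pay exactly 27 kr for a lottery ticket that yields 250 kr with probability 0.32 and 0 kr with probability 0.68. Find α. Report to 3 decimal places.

Since u(0) = 0, the lottery's EU is 0.32·250^α.
Setting u(27) equal to that: 27^α = 0.32·250^α ⇒ (27/250)^α = 0.32.
α = ln(0.32) / ln(27/250) = -1.139434/-2.225624 ≈ 0.512.

α ≈ 0.512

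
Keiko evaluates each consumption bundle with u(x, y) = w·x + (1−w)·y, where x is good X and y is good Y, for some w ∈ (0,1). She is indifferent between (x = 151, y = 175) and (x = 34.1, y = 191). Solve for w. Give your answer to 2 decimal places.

w = 0.12

u(151,175) = u(34.1,191) means w·151 + (1−w)·175 = w·34.1 + (1−w)·191.
Collecting terms: w·116.9 = (1−w)·16.
Hence w = 16/(116.9+16) = 16/132.9 = 0.12.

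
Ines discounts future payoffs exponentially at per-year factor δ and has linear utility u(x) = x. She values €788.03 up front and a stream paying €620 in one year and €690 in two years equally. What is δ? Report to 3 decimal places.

The stream is worth 620δ + 690δ² today, so 620δ + 690δ² = 788.03.
So 690δ² + 620δ − 788.03 = 0.
δ = (−620 + √(620² + 4·690·788.03)) / (2·690) = (−620 + √2559362.80) / 1380 ≈ 0.710.

δ ≈ 0.710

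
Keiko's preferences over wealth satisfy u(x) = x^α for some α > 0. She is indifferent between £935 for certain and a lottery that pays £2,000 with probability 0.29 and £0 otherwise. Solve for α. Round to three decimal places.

α ≈ 1.628

EU(lottery) = 0.29·2000^α + 0.71·0 = 0.29·2000^α.
Equating: 935^α = 0.29·2000^α, i.e. 0.4675^α = 0.29.
α = ln(0.29) / ln(935/2000) = -1.237874/-0.760356 ≈ 1.628.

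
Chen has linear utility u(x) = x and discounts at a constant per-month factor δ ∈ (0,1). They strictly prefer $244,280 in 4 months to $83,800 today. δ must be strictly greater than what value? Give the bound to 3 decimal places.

δ > 0.765

Comparing present values: 83800 < δ^4·244280.
Hence δ^4 > 83800/244280 = 0.34305, and x ↦ x^(1/4) is increasing on (0,∞).
δ > 0.34305^(1/4) = 0.765.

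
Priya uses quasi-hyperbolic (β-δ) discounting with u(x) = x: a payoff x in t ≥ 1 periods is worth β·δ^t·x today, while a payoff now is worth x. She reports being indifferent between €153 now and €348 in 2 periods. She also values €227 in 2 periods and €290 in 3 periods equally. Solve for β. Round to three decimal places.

β ≈ 0.718

The second indifference involves only future payoffs, so β cancels: β·δ^2·227 = β·δ^3·290, giving δ = 227/290 = 0.78276.
Now use the now-vs-future pair: 153 = β·δ^2·348 gives β = 153/(0.61271·348) ≈ 0.718.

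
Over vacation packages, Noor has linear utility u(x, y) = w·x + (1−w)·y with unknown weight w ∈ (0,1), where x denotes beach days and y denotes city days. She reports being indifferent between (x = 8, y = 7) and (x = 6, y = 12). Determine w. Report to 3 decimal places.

u(8,7) = u(6,12) means w·8 + (1−w)·7 = w·6 + (1−w)·12.
Collecting terms: w·2 = (1−w)·5.
So w/(1−w) = 5/2 = 2.5000, giving w = 5/(2+5) = 0.714.

w = 0.714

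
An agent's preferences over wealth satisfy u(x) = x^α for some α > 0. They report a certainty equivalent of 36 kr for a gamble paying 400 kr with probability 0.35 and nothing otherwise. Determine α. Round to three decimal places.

EU(lottery) = 0.35·400^α + 0.65·0 = 0.35·400^α.
Equating: 36^α = 0.35·400^α, i.e. 0.0900^α = 0.35.
Take logs: α = ln 0.35 / ln(36/400) ≈ 0.43598.

α ≈ 0.436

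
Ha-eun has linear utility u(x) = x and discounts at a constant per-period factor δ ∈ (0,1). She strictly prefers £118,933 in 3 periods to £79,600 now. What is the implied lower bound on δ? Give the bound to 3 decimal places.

δ > 0.875

Comparing present values: 79600 < δ^3·118933.
Hence δ^3 > 79600/118933 = 0.66928, and x ↦ x^(1/3) is increasing on (0,∞).
δ > 0.66928^(1/3) = 0.875.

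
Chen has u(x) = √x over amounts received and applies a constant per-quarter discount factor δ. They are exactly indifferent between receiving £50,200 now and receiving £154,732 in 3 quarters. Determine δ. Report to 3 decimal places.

δ ≈ 0.829

Indifference means u(50200) = δ^3 · u(154732), so δ^3 = u(50200)/u(154732).
With u(x) = √x: δ^3 = √50200/√154732 = √(50200/154732) = 0.56959.
Taking the cube root: δ = 0.56959^(1/3) ≈ 0.829.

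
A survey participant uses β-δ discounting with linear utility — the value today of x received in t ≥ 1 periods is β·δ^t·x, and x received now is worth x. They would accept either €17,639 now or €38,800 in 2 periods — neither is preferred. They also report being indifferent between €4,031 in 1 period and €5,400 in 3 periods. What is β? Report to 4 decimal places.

β ≈ 0.6090

From the later pair, β·δ^1·4031 = β·δ^3·5400; dividing through, δ^2 = 4031/5400 = 0.74648, so δ = 0.86399.
The first indifference: 17639 = β·δ^2·38800, so β = 17639/(δ^2·38800) = 17639/(0.74648·38800) ≈ 0.6090.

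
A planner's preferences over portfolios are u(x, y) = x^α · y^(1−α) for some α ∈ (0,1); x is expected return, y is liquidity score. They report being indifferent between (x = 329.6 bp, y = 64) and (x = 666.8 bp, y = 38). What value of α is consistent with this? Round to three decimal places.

Indifference: 329.6^α · 64^(1−α) = 666.8^α · 38^(1−α).
Rearrange to (329.6/666.8)^α = (38/64)^(1−α) and take logs: α·-0.704610 = (1−α)·-0.521297.
With A = -0.704610 and B = -0.521297: α·A = (1−α)·B, so α = B/(A+B) = -0.521297/-1.225907 ≈ 0.425.

α ≈ 0.425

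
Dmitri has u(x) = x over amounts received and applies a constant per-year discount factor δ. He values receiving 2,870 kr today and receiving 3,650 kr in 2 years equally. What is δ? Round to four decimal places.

δ ≈ 0.8867

The payoff in 2 years is discounted by δ^2, so u(2870) = δ^2·u(3650) and δ^2 = u(2870)/u(3650).
With u(x) = x: δ^2 = 2870/3650 = 0.78630.
Hence δ = (0.78630)^(1/2) = 0.886736.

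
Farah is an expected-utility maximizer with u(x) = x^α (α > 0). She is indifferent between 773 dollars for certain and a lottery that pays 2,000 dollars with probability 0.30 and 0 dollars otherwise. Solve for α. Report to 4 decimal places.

α ≈ 1.2665

EU(lottery) = 0.30·2000^α + 0.70·0 = 0.30·2000^α.
Equating: 773^α = 0.30·2000^α, i.e. 0.3865^α = 0.30.
α = ln(0.30) / ln(773/2000) = -1.2039728/-0.9506234 ≈ 1.2665.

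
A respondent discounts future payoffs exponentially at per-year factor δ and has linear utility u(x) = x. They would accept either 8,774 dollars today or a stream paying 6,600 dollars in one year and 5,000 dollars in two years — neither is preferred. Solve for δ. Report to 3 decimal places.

δ ≈ 0.820

Present value of the stream is 6600·δ + 5000·δ². Indifference gives 6600δ + 5000δ² = 8774.
That is, 5000δ² + 6600δ − 8774 = 0, a quadratic in δ.
δ = (−6600 + √(6600² + 4·5000·8774)) / (2·5000) = (−6600 + √219040000.00) / 10000 ≈ 0.820.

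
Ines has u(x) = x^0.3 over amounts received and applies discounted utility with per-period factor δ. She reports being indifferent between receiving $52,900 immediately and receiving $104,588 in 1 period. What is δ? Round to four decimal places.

The payoff in 1 period is discounted by δ, so u(52900) = δ·u(104588) and δ = u(52900)/u(104588).
Since u(x) = x^0.3, δ = (52900/104588)^0.3 = 0.50579^0.3 = 0.81506.

δ ≈ 0.8151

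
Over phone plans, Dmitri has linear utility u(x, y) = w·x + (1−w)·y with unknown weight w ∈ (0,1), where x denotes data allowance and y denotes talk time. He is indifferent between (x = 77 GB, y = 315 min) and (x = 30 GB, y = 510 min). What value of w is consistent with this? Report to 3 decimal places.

w = 0.806

u(77,315) = u(30,510) means w·77 + (1−w)·315 = w·30 + (1−w)·510.
w·(77−30) = (1−w)·(510−315), i.e. w·47 = (1−w)·195.
The marginal rate of substitution is 195/47, so w = 195/(47+195) = 0.806.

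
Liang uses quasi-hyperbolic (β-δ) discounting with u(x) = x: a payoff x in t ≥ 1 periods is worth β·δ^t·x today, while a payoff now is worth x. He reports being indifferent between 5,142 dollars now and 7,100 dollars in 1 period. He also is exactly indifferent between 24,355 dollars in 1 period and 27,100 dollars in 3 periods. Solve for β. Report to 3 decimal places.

β ≈ 0.764

The second indifference involves only future payoffs, so β cancels: β·δ^1·24355 = β·δ^3·27100, giving δ^2 = 24355/27100 = 0.89871, so δ = 0.94800.
Substituting δ into 5142 = β·δ·7100: β = 5142/(6730.817) ≈ 0.764.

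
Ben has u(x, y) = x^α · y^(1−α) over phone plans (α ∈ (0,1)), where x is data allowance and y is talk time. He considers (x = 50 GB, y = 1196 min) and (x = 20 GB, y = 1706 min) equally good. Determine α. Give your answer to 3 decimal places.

Indifference: 50^α · 1196^(1−α) = 20^α · 1706^(1−α).
Taking logs: α·ln 50 + (1−α)·ln 1196 = α·ln 20 + (1−α)·ln 1706, i.e. α·0.916291 = (1−α)·0.355169.
Thus α·(1.271460) = 0.355169, so α = 0.355169/1.271460 ≈ 0.279.

α ≈ 0.279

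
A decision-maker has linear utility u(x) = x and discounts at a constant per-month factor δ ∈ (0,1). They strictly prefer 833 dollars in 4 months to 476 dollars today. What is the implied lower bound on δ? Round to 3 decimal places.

Comparing present values: 476 < δ^4·833.
Hence δ^4 > 476/833 = 0.57143, and x ↦ x^(1/4) is increasing on (0,∞).
δ > 0.57143^(1/4) = 0.869.

δ > 0.869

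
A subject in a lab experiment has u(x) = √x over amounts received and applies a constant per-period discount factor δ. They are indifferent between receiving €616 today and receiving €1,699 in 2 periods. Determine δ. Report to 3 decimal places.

Indifference means u(616) = δ^2 · u(1699), so δ^2 = u(616)/u(1699).
With u(x) = √x: δ^2 = √616/√1699 = √(616/1699) = 0.60213.
Hence δ = (0.60213)^(1/2) = 0.77597.

δ ≈ 0.776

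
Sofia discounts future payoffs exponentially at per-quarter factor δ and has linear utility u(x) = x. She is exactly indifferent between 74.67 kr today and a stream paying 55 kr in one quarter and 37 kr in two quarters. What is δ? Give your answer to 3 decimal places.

The stream is worth 55δ + 37δ² today, so 55δ + 37δ² = 74.67.
Rearranged: 37δ² + 55δ − 74.67 = 0.
By the quadratic formula (taking the positive root), δ = (−55 + √14076.16) / 74 ≈ 0.860.

δ ≈ 0.860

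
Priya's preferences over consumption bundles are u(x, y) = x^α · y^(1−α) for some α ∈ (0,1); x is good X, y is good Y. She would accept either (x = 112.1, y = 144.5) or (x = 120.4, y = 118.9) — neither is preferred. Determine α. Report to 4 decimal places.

α ≈ 0.7319

Set the two utilities equal: 112.1^α·144.5^(1−α) = 120.4^α·118.9^(1−α).
Taking logs: α·ln 112.1 + (1−α)·ln 144.5 = α·ln 120.4 + (1−α)·ln 118.9, i.e. α·-0.0714282 = (1−α)·-0.1949967.
With A = -0.0714282 and B = -0.1949967: α·A = (1−α)·B, so α = B/(A+B) = -0.1949967/-0.2664249 ≈ 0.7319.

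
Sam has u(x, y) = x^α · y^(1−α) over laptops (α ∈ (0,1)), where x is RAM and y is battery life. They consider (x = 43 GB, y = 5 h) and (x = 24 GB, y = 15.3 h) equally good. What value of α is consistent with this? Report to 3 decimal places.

Indifference: 43^α · 5^(1−α) = 24^α · 15.3^(1−α).
Rearrange to (43/24)^α = (15.3/5)^(1−α) and take logs: α·0.583146 = (1−α)·1.118415.
So α/(1−α) = (1.118415)/(0.583146) = 1.917899, and α = 1.917899/2.917899 ≈ 0.657.

α ≈ 0.657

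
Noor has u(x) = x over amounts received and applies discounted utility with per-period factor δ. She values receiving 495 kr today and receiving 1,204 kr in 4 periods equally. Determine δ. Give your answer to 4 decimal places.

δ ≈ 0.8007

Indifference means u(495) = δ^4 · u(1204), so δ^4 = u(495)/u(1204).
With u(x) = x: δ^4 = 495/1204 = 0.41113.
So δ = 0.41113^(1/4) ≈ 0.8007.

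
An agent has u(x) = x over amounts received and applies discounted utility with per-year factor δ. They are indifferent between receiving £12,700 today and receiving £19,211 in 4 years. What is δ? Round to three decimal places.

δ ≈ 0.902

Indifference means u(12700) = δ^4 · u(19211), so δ^4 = u(12700)/u(19211).
With u(x) = x: δ^4 = 12700/19211 = 0.66108.
Taking the 4th root: δ = 0.66108^(1/4) ≈ 0.902.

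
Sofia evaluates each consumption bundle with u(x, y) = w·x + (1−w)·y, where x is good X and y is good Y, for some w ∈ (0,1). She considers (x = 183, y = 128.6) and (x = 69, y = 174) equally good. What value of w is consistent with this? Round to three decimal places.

w = 0.285

Indifference: w·183 + (1−w)·128.6 = w·69 + (1−w)·174.
w·(183−69) = (1−w)·(174−128.6), i.e. w·114 = (1−w)·45.4.
So w/(1−w) = 45.4/114 = 0.3982, giving w = 45.4/(114+45.4) = 0.285.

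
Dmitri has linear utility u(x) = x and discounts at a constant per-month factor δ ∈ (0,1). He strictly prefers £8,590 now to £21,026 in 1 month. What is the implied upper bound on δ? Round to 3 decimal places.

δ < 0.409

Under u(x) = x this choice says 8590 > δ·21026.
Dividing through by 21026 gives δ < 0.40854.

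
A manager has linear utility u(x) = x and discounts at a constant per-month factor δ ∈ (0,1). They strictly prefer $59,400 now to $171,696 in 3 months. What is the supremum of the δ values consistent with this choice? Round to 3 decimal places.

The preference means 59400 > δ^3·171696.
Dividing by 171696: δ^3 < 0.34596. Both sides are positive, so the cube root keeps the direction.
δ < (59400/171696)^(1/3) ≈ 0.702.

δ < 0.702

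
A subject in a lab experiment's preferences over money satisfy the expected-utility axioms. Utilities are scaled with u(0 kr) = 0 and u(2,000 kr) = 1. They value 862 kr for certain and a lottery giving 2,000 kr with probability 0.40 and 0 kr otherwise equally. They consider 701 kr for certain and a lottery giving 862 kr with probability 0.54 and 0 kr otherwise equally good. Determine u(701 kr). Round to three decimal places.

First, u(862 kr) = 0.40·u(2,000 kr) + 0.60·u(0 kr) = 0.40.
Chaining: u(701 kr) = 0.54·0.40 + 0.46·0.00 = 0.2160.

0.216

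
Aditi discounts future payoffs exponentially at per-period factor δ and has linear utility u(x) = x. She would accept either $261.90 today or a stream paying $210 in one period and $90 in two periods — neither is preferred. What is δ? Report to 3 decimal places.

δ ≈ 0.900

Present value of the stream is 210·δ + 90·δ². Indifference gives 210δ + 90δ² = 261.90.
Rearranged: 90δ² + 210δ − 261.90 = 0.
The positive root is δ = [−210 + √(210² + 4·90·261.90)] / (2·90) = (−210 + 372.000)/180 ≈ 0.900.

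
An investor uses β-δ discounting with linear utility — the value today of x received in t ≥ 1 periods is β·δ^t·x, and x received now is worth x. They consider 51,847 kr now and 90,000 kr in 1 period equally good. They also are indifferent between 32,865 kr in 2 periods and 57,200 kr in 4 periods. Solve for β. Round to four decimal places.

β ≈ 0.7600

Both payoffs in the second observation are in the future, so β drops out: δ^2·32865 = δ^4·57200 ⇒ δ^2 = 32865/57200 = 0.57456, so δ = 0.75800.
The first indifference: 51847 = β·δ·90000, so β = 51847/(δ·90000) = 51847/(0.75800·90000) ≈ 0.7600.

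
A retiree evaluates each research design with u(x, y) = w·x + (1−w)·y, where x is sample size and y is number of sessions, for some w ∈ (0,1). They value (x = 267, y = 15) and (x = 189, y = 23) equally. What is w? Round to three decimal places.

Indifference: w·267 + (1−w)·15 = w·189 + (1−w)·23.
Collecting terms: w·78 = (1−w)·8.
So w/(1−w) = 8/78 = 0.1026, giving w = 8/(78+8) = 0.093.

w = 0.093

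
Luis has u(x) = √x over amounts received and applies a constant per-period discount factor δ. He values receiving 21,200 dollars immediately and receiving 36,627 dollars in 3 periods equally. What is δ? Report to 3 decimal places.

δ ≈ 0.913

The payoff in 3 periods is discounted by δ^3, so u(21200) = δ^3·u(36627) and δ^3 = u(21200)/u(36627).
With u(x) = √x: δ^3 = √21200/√36627 = √(21200/36627) = 0.76079.
Taking the cube root: δ = 0.76079^(1/3) ≈ 0.913.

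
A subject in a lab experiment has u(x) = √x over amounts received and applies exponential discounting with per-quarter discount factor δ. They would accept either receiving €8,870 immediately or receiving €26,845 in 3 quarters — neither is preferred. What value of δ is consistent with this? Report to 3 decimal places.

δ ≈ 0.831

Equating discounted utilities: u(8870) = δ^3·u(26845) ⇒ δ^3 = u(8870)/u(26845).
Since u(x) = √x, δ^3 = √(8870/26845) = 0.57482.
So δ = 0.57482^(1/3) ≈ 0.831.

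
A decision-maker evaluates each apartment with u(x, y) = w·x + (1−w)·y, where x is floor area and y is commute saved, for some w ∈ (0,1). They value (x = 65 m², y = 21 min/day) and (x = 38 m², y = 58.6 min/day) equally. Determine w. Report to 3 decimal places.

w = 0.582

Indifference: w·65 + (1−w)·21 = w·38 + (1−w)·58.6.
Rearranging, 27·w − 37.6·(1−w) = 0.
Hence w = 37.6/(27+37.6) = 37.6/64.6 = 0.582.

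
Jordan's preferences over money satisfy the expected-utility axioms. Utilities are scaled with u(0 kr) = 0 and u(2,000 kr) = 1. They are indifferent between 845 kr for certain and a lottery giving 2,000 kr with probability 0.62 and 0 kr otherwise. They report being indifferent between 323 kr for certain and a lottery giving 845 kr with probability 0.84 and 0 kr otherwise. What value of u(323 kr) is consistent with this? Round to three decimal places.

0.521

First, u(845 kr) = 0.62·u(2,000 kr) + 0.38·u(0 kr) = 0.62.
Then u(323 kr) = 0.84·u(845 kr) + 0.16·u(0 kr) = 0.84·0.62 + 0.16·0.00 = 0.5208.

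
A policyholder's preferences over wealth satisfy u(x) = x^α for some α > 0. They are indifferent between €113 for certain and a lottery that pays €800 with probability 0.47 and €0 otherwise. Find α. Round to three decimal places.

α ≈ 0.386

EU(lottery) = 0.47·800^α + 0.53·0 = 0.47·800^α.
Setting u(113) equal to that: 113^α = 0.47·800^α ⇒ (113/800)^α = 0.47.
Take logs: α = ln 0.47 / ln(113/800) ≈ 0.38576.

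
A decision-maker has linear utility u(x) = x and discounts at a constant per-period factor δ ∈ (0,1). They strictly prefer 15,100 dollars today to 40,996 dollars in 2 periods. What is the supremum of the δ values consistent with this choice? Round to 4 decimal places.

Under u(x) = x this choice says 15100 > δ^2·40996.
Hence δ^2 < 15100/40996 = 0.36833, and x ↦ x^(1/2) is increasing on (0,∞).
δ < 0.36833^(1/2) = 0.6069.

δ < 0.6069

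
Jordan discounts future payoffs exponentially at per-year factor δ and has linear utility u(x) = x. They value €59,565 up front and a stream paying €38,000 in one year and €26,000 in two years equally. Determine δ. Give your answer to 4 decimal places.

The stream is worth 38000δ + 26000δ² today, so 38000δ + 26000δ² = 59565.
Rearranged: 26000δ² + 38000δ − 59565 = 0.
By the quadratic formula (taking the positive root), δ = (−38000 + √7638760000.00) / 52000 ≈ 0.9500.

δ ≈ 0.9500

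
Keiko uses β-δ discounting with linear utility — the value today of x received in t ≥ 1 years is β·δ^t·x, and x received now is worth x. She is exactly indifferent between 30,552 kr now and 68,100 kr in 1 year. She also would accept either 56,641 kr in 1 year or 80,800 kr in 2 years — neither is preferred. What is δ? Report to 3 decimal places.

δ ≈ 0.701

Both payoffs in the second observation are in the future, so β drops out: δ^1·56641 = δ^2·80800 ⇒ δ = 56641/80800 = 0.70100.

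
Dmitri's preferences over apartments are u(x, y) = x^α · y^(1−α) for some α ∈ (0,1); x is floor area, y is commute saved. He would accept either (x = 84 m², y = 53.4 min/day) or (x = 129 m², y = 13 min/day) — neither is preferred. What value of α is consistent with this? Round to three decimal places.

Indifference: 84^α · 53.4^(1−α) = 129^α · 13^(1−α).
Taking logs: α·ln 84 + (1−α)·ln 53.4 = α·ln 129 + (1−α)·ln 13, i.e. α·-0.428996 = (1−α)·-1.412861.
So α/(1−α) = (-1.412861)/(-0.428996) = 3.293413, and α = 3.293413/4.293413 ≈ 0.767.

α ≈ 0.767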